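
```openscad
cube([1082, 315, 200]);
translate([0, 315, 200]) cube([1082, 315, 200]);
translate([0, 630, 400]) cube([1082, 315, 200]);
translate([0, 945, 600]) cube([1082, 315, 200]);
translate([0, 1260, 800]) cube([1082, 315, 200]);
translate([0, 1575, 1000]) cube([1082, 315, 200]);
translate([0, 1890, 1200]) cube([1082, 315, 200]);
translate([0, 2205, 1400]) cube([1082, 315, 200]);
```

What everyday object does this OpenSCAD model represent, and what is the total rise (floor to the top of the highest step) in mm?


A staircase. The total rise is 1600 mm.

8 identical blocks, each offset up and back from the previous — a staircase. Each step is 200 mm tall and there are 8 of them, so the total rise is 8 × 200 = 1600 mm.


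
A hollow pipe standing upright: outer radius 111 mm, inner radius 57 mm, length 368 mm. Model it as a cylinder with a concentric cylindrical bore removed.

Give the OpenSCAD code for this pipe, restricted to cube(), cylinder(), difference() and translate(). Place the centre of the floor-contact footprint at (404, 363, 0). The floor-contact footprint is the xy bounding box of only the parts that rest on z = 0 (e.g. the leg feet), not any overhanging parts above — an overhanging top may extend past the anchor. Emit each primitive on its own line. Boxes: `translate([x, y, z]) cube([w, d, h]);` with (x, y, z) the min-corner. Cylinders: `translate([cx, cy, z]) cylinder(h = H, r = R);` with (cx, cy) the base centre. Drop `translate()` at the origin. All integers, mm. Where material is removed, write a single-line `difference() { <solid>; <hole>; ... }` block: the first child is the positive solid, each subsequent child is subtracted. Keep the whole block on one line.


difference() { translate([404, 363, 0]) cylinder(h = 368, r = 111); translate([404, 363, 0]) cylinder(h = 368, r = 57); }


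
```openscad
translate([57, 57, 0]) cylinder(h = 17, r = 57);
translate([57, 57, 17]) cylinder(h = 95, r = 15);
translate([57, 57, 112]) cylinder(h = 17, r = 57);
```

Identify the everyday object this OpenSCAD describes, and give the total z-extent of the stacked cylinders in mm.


A spool. The overall height is 129 mm.

Three coaxial cylinders, large–small–large — a spool. Two 17 mm flanges and a 95 mm core give 17 + 95 + 17 = 129 mm.


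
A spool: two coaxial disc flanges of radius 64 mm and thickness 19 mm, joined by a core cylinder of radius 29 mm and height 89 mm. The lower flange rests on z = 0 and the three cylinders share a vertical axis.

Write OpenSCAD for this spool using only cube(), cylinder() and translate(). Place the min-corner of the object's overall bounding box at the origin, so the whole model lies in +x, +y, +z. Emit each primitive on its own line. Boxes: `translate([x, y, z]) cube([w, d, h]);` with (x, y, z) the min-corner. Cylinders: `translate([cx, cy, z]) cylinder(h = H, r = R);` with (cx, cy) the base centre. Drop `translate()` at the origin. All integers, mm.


translate([64, 64, 0]) cylinder(h = 19, r = 64);
translate([64, 64, 19]) cylinder(h = 89, r = 29);
translate([64, 64, 108]) cylinder(h = 19, r = 64);


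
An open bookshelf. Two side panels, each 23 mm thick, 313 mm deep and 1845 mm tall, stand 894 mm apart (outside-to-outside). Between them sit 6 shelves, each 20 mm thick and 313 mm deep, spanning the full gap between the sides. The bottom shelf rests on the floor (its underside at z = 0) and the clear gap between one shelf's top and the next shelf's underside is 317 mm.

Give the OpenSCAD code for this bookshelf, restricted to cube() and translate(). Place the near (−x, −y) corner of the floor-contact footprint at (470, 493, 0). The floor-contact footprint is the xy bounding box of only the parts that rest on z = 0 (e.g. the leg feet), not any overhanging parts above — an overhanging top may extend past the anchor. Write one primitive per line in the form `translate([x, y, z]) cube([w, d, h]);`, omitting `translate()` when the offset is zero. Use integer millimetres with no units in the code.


translate([470, 493, 0]) cube([23, 313, 1845]);
translate([1341, 493, 0]) cube([23, 313, 1845]);
translate([493, 493, 0]) cube([848, 313, 20]);
translate([493, 493, 337]) cube([848, 313, 20]);
translate([493, 493, 674]) cube([848, 313, 20]);
translate([493, 493, 1011]) cube([848, 313, 20]);
translate([493, 493, 1348]) cube([848, 313, 20]);
translate([493, 493, 1685]) cube([848, 313, 20]);


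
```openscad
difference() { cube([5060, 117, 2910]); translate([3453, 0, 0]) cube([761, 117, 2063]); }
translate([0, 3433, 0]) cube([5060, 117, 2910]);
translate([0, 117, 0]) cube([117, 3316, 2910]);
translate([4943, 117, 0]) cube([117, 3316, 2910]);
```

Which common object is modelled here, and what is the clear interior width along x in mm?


A single room. The interior width is 4826 mm.

Four walls enclosing a rectangle with a door in the front wall — a room. Outside width 5060 minus two 117 mm walls gives 4826 mm.


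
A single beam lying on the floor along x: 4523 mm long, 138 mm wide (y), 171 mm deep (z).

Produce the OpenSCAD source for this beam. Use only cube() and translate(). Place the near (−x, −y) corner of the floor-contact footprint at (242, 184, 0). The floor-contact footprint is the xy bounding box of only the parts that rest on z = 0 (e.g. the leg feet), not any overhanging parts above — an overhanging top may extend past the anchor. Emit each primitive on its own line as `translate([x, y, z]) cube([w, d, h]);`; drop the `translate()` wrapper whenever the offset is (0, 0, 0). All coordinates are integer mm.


translate([242, 184, 0]) cube([4523, 138, 171]);


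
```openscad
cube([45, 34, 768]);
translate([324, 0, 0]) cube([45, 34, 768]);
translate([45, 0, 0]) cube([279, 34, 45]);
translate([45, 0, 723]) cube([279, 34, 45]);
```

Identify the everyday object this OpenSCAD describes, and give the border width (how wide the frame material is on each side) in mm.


A picture frame. The border width is 45 mm.

Four thin pieces enclosing a rectangular opening — a picture frame. The two full-height stiles are 768 mm tall; the top rail sits at z = 723 and is 45 mm tall, so the border above the opening is 768 − 723 = 45 mm, matching the stile x-width.


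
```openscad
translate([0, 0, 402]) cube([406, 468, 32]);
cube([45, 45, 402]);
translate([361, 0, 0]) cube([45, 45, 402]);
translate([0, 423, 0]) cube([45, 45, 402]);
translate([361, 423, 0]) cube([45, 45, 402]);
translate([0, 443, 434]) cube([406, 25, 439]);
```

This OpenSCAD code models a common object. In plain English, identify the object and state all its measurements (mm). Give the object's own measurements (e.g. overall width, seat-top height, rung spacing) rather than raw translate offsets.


A chair. The seat is a 406×468×32 mm slab with its top at z = 434 mm, on four 45×45 mm corner legs (flush with the seat edges, standing on z = 0). A flat backrest 25 mm thick, 439 mm tall, spans the full seat width and rises from the seat top along its +y edge, rear face flush with the rear of the seat.


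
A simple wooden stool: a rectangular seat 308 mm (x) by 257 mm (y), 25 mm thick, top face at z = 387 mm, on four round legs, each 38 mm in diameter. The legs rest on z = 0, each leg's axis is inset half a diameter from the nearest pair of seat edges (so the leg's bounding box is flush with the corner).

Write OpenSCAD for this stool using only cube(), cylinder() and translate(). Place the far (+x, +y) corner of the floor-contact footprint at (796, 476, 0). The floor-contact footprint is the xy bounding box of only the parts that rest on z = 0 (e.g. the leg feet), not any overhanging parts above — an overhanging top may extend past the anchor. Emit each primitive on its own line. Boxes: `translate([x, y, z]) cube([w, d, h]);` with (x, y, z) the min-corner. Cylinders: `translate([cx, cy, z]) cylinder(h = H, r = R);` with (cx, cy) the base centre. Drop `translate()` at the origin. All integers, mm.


translate([488, 219, 362]) cube([308, 257, 25]);
translate([507, 238, 0]) cylinder(h = 362, r = 19);
translate([777, 238, 0]) cylinder(h = 362, r = 19);
translate([507, 457, 0]) cylinder(h = 362, r = 19);
translate([777, 457, 0]) cylinder(h = 362, r = 19);


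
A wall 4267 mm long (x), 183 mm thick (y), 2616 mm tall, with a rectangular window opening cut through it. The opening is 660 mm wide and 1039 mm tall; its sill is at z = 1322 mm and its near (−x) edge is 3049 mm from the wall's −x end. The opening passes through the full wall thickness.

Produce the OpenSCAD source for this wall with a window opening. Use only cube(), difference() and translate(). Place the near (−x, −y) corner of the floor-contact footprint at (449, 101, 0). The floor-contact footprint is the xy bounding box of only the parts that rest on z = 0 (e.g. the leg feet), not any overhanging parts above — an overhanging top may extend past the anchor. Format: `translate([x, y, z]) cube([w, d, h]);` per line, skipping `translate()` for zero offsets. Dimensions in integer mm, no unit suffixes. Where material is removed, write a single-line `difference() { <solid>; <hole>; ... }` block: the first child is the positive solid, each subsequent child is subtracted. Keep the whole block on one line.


difference() { translate([449, 101, 0]) cube([4267, 183, 2616]); translate([3498, 101, 1322]) cube([660, 183, 1039]); }


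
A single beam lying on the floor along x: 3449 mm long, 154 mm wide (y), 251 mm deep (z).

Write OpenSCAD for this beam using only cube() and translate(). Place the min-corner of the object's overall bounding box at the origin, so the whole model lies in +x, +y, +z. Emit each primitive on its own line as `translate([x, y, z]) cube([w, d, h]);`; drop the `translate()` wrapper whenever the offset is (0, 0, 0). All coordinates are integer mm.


cube([3449, 154, 251]);


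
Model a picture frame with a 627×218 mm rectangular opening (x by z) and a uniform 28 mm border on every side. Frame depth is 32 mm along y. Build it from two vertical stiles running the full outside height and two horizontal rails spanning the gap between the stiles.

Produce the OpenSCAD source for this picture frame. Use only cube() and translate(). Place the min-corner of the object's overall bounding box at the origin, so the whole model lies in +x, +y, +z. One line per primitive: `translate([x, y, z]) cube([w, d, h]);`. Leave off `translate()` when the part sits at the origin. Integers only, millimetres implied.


cube([28, 32, 274]);
translate([655, 0, 0]) cube([28, 32, 274]);
translate([28, 0, 0]) cube([627, 32, 28]);
translate([28, 0, 246]) cube([627, 32, 28]);


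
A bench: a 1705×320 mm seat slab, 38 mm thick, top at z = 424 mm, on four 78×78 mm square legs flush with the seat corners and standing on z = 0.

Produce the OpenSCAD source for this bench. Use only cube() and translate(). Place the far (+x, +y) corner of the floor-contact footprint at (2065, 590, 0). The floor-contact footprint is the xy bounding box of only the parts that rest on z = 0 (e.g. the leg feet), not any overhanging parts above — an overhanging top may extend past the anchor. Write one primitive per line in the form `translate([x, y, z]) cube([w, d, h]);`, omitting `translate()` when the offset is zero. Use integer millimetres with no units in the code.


translate([360, 270, 386]) cube([1705, 320, 38]);
translate([360, 270, 0]) cube([78, 78, 386]);
translate([360, 512, 0]) cube([78, 78, 386]);
translate([1987, 270, 0]) cube([78, 78, 386]);
translate([1987, 512, 0]) cube([78, 78, 386]);


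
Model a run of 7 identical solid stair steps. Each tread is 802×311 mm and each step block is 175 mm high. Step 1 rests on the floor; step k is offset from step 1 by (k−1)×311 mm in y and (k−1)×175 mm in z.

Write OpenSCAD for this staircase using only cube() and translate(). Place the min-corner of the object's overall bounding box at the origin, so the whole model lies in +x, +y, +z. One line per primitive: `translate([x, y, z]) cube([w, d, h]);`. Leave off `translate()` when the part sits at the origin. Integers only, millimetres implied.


cube([802, 311, 175]);
translate([0, 311, 175]) cube([802, 311, 175]);
translate([0, 622, 350]) cube([802, 311, 175]);
translate([0, 933, 525]) cube([802, 311, 175]);
translate([0, 1244, 700]) cube([802, 311, 175]);
translate([0, 1555, 875]) cube([802, 311, 175]);
translate([0, 1866, 1050]) cube([802, 311, 175]);


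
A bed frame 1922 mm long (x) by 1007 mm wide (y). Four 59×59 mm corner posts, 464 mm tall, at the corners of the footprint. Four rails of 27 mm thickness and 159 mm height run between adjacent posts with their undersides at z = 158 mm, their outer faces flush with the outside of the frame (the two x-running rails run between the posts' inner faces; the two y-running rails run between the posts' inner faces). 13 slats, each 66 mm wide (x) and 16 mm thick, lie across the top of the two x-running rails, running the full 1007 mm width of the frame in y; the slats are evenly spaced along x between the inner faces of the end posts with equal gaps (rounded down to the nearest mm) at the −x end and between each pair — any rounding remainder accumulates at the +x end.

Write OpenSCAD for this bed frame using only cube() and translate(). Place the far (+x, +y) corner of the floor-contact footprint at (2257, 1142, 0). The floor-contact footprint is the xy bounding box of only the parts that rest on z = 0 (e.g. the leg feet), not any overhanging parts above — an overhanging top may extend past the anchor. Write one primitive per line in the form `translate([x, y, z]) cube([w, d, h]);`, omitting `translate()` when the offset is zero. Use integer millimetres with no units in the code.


translate([335, 135, 0]) cube([59, 59, 464]);
translate([335, 1083, 0]) cube([59, 59, 464]);
translate([2198, 135, 0]) cube([59, 59, 464]);
translate([2198, 1083, 0]) cube([59, 59, 464]);
translate([394, 135, 158]) cube([1804, 27, 159]);
translate([394, 1115, 158]) cube([1804, 27, 159]);
translate([335, 194, 158]) cube([27, 889, 159]);
translate([2230, 194, 158]) cube([27, 889, 159]);
translate([461, 135, 317]) cube([66, 1007, 16]);
translate([594, 135, 317]) cube([66, 1007, 16]);
translate([727, 135, 317]) cube([66, 1007, 16]);
translate([860, 135, 317]) cube([66, 1007, 16]);
translate([993, 135, 317]) cube([66, 1007, 16]);
translate([1126, 135, 317]) cube([66, 1007, 16]);
translate([1259, 135, 317]) cube([66, 1007, 16]);
translate([1392, 135, 317]) cube([66, 1007, 16]);
translate([1525, 135, 317]) cube([66, 1007, 16]);
translate([1658, 135, 317]) cube([66, 1007, 16]);
translate([1791, 135, 317]) cube([66, 1007, 16]);
translate([1924, 135, 317]) cube([66, 1007, 16]);
translate([2057, 135, 317]) cube([66, 1007, 16]);


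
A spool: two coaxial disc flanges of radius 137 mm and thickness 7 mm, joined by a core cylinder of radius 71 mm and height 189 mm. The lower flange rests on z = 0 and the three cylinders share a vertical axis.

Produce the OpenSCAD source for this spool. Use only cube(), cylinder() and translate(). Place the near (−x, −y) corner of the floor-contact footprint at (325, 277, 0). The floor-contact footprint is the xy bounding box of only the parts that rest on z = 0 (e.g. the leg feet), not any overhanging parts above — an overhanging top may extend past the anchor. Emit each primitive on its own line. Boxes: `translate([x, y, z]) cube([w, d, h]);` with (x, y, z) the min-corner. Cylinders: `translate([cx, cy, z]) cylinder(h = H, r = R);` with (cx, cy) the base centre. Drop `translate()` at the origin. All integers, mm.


translate([462, 414, 0]) cylinder(h = 7, r = 137);
translate([462, 414, 7]) cylinder(h = 189, r = 71);
translate([462, 414, 196]) cylinder(h = 7, r = 137);


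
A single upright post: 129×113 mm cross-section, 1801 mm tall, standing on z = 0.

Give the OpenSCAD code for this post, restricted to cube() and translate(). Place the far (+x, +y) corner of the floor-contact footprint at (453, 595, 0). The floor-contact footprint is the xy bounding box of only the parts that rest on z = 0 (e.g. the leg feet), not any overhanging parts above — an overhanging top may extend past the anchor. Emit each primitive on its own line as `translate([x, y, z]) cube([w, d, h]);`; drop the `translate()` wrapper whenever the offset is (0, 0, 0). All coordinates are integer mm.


translate([324, 482, 0]) cube([129, 113, 1801]);


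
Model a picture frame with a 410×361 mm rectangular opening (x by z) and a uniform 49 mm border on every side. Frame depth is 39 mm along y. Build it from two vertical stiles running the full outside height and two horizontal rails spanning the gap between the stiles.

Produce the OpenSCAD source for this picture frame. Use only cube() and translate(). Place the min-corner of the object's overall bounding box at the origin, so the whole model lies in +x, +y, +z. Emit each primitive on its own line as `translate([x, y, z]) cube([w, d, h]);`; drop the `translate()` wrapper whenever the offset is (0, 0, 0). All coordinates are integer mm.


cube([49, 39, 459]);
translate([459, 0, 0]) cube([49, 39, 459]);
translate([49, 0, 0]) cube([410, 39, 49]);
translate([49, 0, 410]) cube([410, 39, 49]);


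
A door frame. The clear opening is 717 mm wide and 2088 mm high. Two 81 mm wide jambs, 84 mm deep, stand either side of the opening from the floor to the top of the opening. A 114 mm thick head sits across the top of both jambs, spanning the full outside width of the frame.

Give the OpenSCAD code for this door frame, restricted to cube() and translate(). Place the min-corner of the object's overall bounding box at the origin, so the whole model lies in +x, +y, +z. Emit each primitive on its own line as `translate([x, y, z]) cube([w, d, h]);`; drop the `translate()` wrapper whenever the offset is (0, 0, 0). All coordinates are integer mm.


cube([81, 84, 2088]);
translate([798, 0, 0]) cube([81, 84, 2088]);
translate([0, 0, 2088]) cube([879, 84, 114]);


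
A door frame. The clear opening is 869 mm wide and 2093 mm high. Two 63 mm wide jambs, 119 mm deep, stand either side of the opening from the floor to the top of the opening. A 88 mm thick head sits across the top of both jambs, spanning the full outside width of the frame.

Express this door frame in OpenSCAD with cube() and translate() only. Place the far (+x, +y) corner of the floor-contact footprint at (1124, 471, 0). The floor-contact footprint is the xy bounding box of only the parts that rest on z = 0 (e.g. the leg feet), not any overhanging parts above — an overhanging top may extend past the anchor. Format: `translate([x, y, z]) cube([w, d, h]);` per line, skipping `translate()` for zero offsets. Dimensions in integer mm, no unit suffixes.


translate([129, 352, 0]) cube([63, 119, 2093]);
translate([1061, 352, 0]) cube([63, 119, 2093]);
translate([129, 352, 2093]) cube([995, 119, 88]);


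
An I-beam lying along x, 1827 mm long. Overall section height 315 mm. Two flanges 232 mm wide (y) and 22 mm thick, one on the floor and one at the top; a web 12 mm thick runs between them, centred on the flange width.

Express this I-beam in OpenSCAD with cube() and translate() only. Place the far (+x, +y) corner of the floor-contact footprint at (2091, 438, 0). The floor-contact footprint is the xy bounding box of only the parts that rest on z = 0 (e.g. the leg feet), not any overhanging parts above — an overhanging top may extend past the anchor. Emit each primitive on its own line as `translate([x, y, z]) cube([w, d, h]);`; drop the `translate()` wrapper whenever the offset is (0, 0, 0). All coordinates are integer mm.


translate([264, 206, 0]) cube([1827, 232, 22]);
translate([264, 316, 22]) cube([1827, 12, 271]);
translate([264, 206, 293]) cube([1827, 232, 22]);


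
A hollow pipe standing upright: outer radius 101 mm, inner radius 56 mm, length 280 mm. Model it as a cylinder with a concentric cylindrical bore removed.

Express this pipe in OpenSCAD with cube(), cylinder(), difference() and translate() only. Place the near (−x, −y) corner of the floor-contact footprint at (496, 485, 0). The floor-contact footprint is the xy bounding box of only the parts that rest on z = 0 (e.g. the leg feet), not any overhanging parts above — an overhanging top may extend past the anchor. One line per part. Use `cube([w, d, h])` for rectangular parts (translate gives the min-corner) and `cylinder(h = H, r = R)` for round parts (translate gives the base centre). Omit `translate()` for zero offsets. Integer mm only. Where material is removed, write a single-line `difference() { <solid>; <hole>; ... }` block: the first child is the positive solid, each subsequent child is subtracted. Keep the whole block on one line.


difference() { translate([597, 586, 0]) cylinder(h = 280, r = 101); translate([597, 586, 0]) cylinder(h = 280, r = 56); }


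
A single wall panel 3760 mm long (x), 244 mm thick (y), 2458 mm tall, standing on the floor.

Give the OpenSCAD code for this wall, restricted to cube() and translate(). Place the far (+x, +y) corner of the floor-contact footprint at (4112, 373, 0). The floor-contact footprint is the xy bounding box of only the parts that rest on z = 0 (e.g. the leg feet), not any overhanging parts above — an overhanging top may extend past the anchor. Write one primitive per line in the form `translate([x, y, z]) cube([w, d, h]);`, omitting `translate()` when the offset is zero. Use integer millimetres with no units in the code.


translate([352, 129, 0]) cube([3760, 244, 2458]);


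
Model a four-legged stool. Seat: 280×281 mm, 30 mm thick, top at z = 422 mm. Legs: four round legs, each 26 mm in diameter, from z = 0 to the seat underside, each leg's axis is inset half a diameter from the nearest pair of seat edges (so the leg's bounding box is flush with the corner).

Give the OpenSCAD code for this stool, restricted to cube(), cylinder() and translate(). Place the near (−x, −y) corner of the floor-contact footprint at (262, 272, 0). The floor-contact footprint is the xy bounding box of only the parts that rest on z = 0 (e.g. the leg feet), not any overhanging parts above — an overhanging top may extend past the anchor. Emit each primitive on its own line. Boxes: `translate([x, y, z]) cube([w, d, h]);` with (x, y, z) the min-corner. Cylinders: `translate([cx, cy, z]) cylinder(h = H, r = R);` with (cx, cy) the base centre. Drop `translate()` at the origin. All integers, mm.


translate([262, 272, 392]) cube([280, 281, 30]);
translate([275, 285, 0]) cylinder(h = 392, r = 13);
translate([529, 285, 0]) cylinder(h = 392, r = 13);
translate([275, 540, 0]) cylinder(h = 392, r = 13);
translate([529, 540, 0]) cylinder(h = 392, r = 13);


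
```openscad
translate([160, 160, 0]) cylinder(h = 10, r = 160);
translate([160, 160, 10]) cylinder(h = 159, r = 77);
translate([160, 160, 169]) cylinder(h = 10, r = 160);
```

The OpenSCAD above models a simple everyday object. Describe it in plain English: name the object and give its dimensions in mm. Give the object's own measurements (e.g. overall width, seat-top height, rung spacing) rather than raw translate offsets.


A spool: two coaxial disc flanges of radius 160 mm and thickness 10 mm, joined by a core cylinder of radius 77 mm and height 159 mm. The lower flange rests on z = 0 and the three cylinders share a vertical axis.


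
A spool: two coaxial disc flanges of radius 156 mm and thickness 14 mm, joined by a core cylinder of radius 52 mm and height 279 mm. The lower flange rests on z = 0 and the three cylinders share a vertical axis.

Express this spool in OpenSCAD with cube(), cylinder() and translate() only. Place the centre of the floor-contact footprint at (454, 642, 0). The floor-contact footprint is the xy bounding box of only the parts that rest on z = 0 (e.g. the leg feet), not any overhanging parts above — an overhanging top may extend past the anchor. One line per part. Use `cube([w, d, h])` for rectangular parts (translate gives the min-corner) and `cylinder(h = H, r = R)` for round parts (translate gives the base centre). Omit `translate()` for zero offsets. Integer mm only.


translate([454, 642, 0]) cylinder(h = 14, r = 156);
translate([454, 642, 14]) cylinder(h = 279, r = 52);
translate([454, 642, 293]) cylinder(h = 14, r = 156);


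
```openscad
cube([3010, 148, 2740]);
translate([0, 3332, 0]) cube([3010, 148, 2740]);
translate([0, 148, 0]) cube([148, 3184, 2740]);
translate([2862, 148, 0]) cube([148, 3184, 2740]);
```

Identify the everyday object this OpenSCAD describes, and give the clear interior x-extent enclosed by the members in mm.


A house (or room) frame. The interior width is 2714 mm.

Four 2740 mm walls enclosing a rectangle with no floor or roof — a room or house frame. Outside width is 3010 mm and wall thickness is 148 mm, so the interior width is 3010 − 2 × 148 = 2714 mm.


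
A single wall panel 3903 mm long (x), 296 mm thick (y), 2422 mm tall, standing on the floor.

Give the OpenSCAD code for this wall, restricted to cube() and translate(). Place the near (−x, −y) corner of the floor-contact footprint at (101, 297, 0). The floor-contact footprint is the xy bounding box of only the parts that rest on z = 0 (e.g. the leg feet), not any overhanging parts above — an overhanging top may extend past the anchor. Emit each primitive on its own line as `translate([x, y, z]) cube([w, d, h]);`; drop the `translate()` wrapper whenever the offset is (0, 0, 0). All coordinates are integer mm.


translate([101, 297, 0]) cube([3903, 296, 2422]);


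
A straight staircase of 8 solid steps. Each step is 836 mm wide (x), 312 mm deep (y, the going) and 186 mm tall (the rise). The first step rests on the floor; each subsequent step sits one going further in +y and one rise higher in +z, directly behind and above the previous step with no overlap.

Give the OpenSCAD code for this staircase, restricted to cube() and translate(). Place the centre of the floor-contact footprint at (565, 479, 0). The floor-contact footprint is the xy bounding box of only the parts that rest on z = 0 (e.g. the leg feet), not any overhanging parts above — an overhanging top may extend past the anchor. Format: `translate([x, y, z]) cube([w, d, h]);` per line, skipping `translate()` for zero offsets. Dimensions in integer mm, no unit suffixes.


translate([147, 323, 0]) cube([836, 312, 186]);
translate([147, 635, 186]) cube([836, 312, 186]);
translate([147, 947, 372]) cube([836, 312, 186]);
translate([147, 1259, 558]) cube([836, 312, 186]);
translate([147, 1571, 744]) cube([836, 312, 186]);
translate([147, 1883, 930]) cube([836, 312, 186]);
translate([147, 2195, 1116]) cube([836, 312, 186]);
translate([147, 2507, 1302]) cube([836, 312, 186]);


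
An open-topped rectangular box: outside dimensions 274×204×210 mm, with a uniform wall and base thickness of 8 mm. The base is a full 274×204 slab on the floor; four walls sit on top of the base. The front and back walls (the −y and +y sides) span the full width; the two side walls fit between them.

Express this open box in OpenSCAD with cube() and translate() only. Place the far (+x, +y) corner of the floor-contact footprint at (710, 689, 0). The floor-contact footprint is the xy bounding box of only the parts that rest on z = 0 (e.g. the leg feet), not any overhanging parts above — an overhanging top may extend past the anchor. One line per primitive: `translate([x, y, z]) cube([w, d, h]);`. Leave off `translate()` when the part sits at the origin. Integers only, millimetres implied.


translate([436, 485, 0]) cube([274, 204, 8]);
translate([436, 485, 8]) cube([274, 8, 202]);
translate([436, 681, 8]) cube([274, 8, 202]);
translate([436, 493, 8]) cube([8, 188, 202]);
translate([702, 493, 8]) cube([8, 188, 202]);


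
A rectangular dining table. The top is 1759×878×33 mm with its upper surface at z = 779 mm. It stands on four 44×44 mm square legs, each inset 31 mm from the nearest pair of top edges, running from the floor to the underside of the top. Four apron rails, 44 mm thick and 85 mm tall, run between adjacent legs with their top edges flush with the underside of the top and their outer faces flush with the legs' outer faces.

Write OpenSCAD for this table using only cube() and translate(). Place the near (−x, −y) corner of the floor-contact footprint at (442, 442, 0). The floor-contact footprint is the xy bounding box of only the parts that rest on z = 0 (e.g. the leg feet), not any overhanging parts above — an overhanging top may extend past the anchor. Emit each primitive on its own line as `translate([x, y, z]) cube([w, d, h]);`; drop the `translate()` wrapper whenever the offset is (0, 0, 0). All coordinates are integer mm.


translate([411, 411, 746]) cube([1759, 878, 33]);
translate([442, 442, 0]) cube([44, 44, 746]);
translate([2095, 442, 0]) cube([44, 44, 746]);
translate([442, 1214, 0]) cube([44, 44, 746]);
translate([2095, 1214, 0]) cube([44, 44, 746]);
translate([486, 442, 661]) cube([1609, 44, 85]);
translate([486, 1214, 661]) cube([1609, 44, 85]);
translate([442, 486, 661]) cube([44, 728, 85]);
translate([2095, 486, 661]) cube([44, 728, 85]);


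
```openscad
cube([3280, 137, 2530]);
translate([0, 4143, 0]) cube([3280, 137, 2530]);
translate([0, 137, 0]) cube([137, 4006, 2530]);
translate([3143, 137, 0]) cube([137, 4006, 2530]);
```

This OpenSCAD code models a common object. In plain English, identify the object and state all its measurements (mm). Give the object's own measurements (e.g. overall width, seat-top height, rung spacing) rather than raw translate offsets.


The wall frame of a small rectangular building: four walls, each 2530 mm tall and 137 mm thick, enclosing a footprint 3280 mm (x) by 4280 mm (y) outside-to-outside, with no floor or roof. The front and back walls (the −y and +y sides) span the full width; the two side walls fit between them.


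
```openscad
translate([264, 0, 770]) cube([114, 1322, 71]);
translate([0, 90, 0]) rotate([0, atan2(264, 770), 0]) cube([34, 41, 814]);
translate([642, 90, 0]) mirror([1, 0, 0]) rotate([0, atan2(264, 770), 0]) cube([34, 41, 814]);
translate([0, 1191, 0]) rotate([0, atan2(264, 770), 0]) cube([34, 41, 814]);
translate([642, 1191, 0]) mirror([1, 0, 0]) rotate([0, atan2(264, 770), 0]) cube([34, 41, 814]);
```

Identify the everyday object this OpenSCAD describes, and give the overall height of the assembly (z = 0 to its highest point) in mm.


A sawhorse. The overall height is 841 mm.

A beam across two mirrored pairs of raked legs — a sawhorse. The beam's underside is at z = 770 (matching the legs' vertical rise in atan2(264, 770)) and the beam is 71 mm tall, so its top is at 770 + 71 = 841 mm. The raked legs top out at the beam's underside, so that is the highest point.


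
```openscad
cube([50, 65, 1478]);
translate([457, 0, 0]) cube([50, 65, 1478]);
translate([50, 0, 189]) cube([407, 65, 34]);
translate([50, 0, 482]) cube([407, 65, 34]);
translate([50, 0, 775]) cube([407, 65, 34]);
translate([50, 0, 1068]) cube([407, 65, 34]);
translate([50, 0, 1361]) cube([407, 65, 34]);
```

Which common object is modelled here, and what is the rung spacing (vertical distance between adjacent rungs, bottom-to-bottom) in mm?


A ladder. The rung spacing is 293 mm.

Two tall 50×65 posts with 5 short bars between them — a ladder. Adjacent rungs sit at z = 189 and z = 482, so the spacing is 482 − 189 = 293 mm.


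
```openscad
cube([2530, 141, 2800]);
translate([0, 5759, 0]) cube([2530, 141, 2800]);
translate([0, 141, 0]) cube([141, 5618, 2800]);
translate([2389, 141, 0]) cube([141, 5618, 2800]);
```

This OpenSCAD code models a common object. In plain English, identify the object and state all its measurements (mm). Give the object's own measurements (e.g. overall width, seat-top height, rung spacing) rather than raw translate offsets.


The wall frame of a small rectangular building: four walls, each 2800 mm tall and 141 mm thick, enclosing a footprint 2530 mm (x) by 5900 mm (y) outside-to-outside, with no floor or roof. The front and back walls (the −y and +y sides) span the full width; the two side walls fit between them.


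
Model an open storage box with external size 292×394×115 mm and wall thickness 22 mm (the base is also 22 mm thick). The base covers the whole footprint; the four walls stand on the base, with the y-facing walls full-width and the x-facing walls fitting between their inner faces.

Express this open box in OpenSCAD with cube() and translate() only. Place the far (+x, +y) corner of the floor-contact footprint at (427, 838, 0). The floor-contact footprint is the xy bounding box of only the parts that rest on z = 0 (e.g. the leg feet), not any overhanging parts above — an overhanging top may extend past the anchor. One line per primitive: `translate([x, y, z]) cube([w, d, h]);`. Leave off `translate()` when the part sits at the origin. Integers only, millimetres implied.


translate([135, 444, 0]) cube([292, 394, 22]);
translate([135, 444, 22]) cube([292, 22, 93]);
translate([135, 816, 22]) cube([292, 22, 93]);
translate([135, 466, 22]) cube([22, 350, 93]);
translate([405, 466, 22]) cube([22, 350, 93]);


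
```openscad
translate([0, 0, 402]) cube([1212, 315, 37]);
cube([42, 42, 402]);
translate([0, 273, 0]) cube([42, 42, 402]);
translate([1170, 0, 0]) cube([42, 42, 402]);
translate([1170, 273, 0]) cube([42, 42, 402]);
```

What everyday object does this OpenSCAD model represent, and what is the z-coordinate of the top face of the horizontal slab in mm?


A bench. The seat-top height is 439 mm.

A long slab on four corner posts — a bench. The slab sits at z = 402 with thickness 37, so the top is 402 + 37 = 439 mm.


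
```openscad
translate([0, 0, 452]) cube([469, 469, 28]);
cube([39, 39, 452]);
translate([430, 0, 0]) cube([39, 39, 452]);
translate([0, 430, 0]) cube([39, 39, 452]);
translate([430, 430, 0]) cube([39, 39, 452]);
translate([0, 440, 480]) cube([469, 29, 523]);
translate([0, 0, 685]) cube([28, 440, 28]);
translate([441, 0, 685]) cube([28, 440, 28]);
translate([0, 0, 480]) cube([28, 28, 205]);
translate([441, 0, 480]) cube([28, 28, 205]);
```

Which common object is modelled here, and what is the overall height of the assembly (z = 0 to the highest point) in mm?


A chair. The overall height is 1003 mm.

A slab on four corner posts with a tall panel at the back — a chair. The seat slab sits at z = 452 with thickness 28, and the 523 mm backrest starts at the seat top, so the overall height is 452 + 28 + 523 = 1003 mm.


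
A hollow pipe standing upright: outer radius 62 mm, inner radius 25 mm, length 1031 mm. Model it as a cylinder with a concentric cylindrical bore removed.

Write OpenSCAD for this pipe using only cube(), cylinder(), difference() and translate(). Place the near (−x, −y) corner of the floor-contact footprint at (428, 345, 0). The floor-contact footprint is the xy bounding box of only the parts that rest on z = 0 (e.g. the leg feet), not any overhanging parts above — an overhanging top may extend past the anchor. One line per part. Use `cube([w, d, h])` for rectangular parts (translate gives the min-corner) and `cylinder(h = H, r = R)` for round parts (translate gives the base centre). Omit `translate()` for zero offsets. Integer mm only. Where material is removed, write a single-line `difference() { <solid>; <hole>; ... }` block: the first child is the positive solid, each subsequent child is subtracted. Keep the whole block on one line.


difference() { translate([490, 407, 0]) cylinder(h = 1031, r = 62); translate([490, 407, 0]) cylinder(h = 1031, r = 25); }


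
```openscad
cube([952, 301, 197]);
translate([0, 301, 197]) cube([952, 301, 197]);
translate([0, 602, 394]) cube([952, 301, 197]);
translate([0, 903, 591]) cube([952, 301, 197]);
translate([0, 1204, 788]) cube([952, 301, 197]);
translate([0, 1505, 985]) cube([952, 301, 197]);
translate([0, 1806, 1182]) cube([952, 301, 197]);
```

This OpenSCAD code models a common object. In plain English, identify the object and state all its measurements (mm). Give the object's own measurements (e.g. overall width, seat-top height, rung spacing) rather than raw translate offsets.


A straight staircase of 7 solid steps. Each step is 952 mm wide (x), 301 mm deep (y, the going) and 197 mm tall (the rise). The first step rests on the floor; each subsequent step sits one going further in +y and one rise higher in +z, directly behind and above the previous step with no overlap.


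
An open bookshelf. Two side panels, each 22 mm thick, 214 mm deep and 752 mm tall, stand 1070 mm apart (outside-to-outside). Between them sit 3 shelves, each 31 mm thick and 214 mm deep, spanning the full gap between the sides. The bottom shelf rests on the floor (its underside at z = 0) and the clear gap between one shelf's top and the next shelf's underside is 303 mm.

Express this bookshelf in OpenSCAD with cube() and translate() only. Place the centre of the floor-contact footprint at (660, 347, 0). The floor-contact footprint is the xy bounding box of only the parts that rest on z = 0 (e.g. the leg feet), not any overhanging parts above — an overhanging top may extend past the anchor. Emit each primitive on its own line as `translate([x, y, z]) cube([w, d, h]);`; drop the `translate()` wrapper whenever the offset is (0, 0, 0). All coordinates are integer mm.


translate([125, 240, 0]) cube([22, 214, 752]);
translate([1173, 240, 0]) cube([22, 214, 752]);
translate([147, 240, 0]) cube([1026, 214, 31]);
translate([147, 240, 334]) cube([1026, 214, 31]);
translate([147, 240, 668]) cube([1026, 214, 31]);


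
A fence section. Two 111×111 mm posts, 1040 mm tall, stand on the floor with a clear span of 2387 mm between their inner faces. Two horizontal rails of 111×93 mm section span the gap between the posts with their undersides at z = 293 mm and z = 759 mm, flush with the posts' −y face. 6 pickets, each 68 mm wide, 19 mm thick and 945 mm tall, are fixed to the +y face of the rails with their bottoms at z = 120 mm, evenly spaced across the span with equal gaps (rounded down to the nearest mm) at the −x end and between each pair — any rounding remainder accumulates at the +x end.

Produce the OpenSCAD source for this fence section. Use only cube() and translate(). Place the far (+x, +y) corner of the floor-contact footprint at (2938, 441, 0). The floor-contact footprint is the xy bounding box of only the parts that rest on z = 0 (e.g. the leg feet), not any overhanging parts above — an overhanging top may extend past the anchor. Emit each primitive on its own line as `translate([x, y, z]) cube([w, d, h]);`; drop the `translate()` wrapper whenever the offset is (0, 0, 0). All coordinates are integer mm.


translate([329, 330, 0]) cube([111, 111, 1040]);
translate([2827, 330, 0]) cube([111, 111, 1040]);
translate([440, 330, 293]) cube([2387, 111, 93]);
translate([440, 330, 759]) cube([2387, 111, 93]);
translate([722, 441, 120]) cube([68, 19, 945]);
translate([1072, 441, 120]) cube([68, 19, 945]);
translate([1422, 441, 120]) cube([68, 19, 945]);
translate([1772, 441, 120]) cube([68, 19, 945]);
translate([2122, 441, 120]) cube([68, 19, 945]);
translate([2472, 441, 120]) cube([68, 19, 945]);


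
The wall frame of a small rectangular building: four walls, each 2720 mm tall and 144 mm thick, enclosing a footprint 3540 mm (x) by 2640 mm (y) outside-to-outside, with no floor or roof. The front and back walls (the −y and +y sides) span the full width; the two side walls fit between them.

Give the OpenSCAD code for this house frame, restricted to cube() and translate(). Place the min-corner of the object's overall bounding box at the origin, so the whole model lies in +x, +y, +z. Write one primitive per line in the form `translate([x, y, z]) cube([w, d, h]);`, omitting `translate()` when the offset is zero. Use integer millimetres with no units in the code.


cube([3540, 144, 2720]);
translate([0, 2496, 0]) cube([3540, 144, 2720]);
translate([0, 144, 0]) cube([144, 2352, 2720]);
translate([3396, 144, 0]) cube([144, 2352, 2720]);


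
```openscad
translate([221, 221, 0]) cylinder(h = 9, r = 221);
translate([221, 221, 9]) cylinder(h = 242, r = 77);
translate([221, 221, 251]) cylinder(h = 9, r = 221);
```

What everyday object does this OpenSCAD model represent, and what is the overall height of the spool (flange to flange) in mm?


A spool. The overall height is 260 mm.

Three coaxial cylinders, large–small–large — a spool. Two 9 mm flanges and a 242 mm core give 9 + 242 + 9 = 260 mm.
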